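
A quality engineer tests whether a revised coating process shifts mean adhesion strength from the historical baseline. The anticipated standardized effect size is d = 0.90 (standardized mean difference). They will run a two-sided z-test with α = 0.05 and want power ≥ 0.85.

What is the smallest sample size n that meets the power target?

n = 12

For power 0.85 need Φ(δ − z_{0.025}) = 0.85, so δ = z_{0.025} + z_{0.15} = 1.960 + 1.036 = 2.996.
(Ignoring the negligible lower-tail rejection probability gives the usual closed-form inversion.)
δ = d·√n ⇒ n = (δ/d)² = (2.996 / 0.90)² = 11.08.
Rounding up, n = 12.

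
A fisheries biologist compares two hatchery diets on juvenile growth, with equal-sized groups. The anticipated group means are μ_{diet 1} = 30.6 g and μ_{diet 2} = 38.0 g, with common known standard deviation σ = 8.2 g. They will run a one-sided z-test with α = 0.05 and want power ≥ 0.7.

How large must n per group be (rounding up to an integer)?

Standardized effect: d = |μ_{diet 1} − μ_{diet 2}| / σ = |30.6 − 38.0| / 8.2 = 0.9024
For power 0.7 need Φ(δ − z_{0.05}) = 0.7, so δ = z_{0.05} + z_{0.30} = 1.645 + 0.524 = 2.169.
δ = d·√(n/2) ⇒ n = 2(δ/d)² = 2 × (2.169 / 0.9024)² = 11.56.
Round up to the next whole unit.

n = 12 per group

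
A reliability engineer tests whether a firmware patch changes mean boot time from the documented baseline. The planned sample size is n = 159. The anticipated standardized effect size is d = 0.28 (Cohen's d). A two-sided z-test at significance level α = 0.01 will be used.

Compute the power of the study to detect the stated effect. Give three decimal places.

Power ≈ 0.830

Noncentrality parameter: δ = d·√n = 0.28 × √159 = 3.5307
Critical value for a two-sided test at α = 0.01: z_{α/2} = 2.576.
Power = Φ(δ − 2.576) + Φ(−δ − 2.576) = Φ(0.955) + Φ(-6.106) = 0.8302 + 0.0000 = 0.8302.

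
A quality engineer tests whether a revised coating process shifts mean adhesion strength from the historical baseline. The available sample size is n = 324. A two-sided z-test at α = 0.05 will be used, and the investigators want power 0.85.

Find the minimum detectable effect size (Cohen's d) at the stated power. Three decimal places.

Required noncentrality: δ = z_{0.025} + z_{0.15} = 1.960 + 1.036 = 2.996.
(Lower-tail contribution to power is negligible for δ > 0.)
δ = d·√n ⇒ d = δ/√n = 2.996/√324 = 0.1665.

d ≈ 0.166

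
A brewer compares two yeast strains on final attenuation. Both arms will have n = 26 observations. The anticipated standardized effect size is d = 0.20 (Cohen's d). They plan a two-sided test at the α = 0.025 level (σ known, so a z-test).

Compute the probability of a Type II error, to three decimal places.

β ≈ 0.934

Noncentrality parameter: δ = d·√(n/2) = 0.20 × √(26/2) = 0.7211
Two-sided α = 0.025 → critical value z_{0.0125} = 2.241.
Power = Φ(δ − 2.241) + Φ(−δ − 2.241) = Φ(-1.520) + Φ(-2.963) = 0.0642 + 0.0015 = 0.0657.
Type II error: β = 1 − power = 1 − 0.0657 = 0.9343.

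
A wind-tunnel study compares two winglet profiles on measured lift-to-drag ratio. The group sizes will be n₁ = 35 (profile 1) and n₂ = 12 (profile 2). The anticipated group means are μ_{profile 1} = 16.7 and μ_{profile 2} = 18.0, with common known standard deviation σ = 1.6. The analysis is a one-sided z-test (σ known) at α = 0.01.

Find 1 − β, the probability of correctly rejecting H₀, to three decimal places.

Standardized effect: d = |μ_{profile 1} − μ_{profile 2}| / σ = |16.7 − 18.0| / 1.6 = 0.8125
Noncentrality parameter: δ = d / √(1/n₁ + 1/n₂) = 0.8125 / √(1/35 + 1/12) = 2.4288
Critical value for a one-sided test at α = 0.01: z_α = 2.326.
Power = P(Z > 2.326 − δ) = Φ(0.102) = 0.5408.

Power ≈ 0.541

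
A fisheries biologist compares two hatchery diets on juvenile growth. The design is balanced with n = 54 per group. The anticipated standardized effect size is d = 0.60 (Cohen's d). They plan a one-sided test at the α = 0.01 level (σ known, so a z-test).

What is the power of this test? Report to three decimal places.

Noncentrality parameter: δ = d·√(n/2) = 0.60 × √(54/2) = 3.1177
One-sided α = 0.01 → critical value z_{0.01} = 2.326.
Power = Φ(δ − 2.326) = Φ(0.791) = 0.7856.

Power ≈ 0.786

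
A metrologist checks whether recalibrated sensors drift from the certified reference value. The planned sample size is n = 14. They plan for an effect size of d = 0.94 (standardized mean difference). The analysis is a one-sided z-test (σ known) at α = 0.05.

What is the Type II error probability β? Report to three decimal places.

Noncentrality parameter: δ = d·√n = 0.94 × √14 = 3.5172
One-sided α = 0.05 → critical value z_{0.05} = 1.645.
Power = P(Z > 1.645 − δ) = Φ(1.872) = 0.9694.
Type II error: β = 1 − power = 1 − 0.9694 = 0.0306.

β ≈ 0.031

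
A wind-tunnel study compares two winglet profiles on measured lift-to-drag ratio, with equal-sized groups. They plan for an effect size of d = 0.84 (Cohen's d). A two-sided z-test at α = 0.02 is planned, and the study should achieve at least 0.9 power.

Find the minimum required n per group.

For power 0.9 need Φ(δ − z_{0.01}) = 0.9, so δ = z_{0.01} + z_{0.10} = 2.326 + 1.282 = 3.608.
(For δ > 0 the lower-tail rejection region contributes negligibly to power, so the one-term inversion is standard.)
δ = d·√(n/2) ⇒ n = 2(δ/d)² = 2 × (3.608 / 0.84)² = 36.90.
Rounding up, n = 37 per group.

n = 37 per group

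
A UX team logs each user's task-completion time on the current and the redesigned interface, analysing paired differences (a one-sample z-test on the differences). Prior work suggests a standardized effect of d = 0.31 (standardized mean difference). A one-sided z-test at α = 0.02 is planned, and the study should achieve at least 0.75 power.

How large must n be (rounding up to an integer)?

n = 78

For power 0.75 need Φ(δ − z_{0.02}) = 0.75, so δ = z_{0.02} + z_{0.25} = 2.054 + 0.674 = 2.728.
δ = d·√n ⇒ n = (δ/d)² = (2.728 / 0.31)² = 77.45.
Round up to the next whole unit.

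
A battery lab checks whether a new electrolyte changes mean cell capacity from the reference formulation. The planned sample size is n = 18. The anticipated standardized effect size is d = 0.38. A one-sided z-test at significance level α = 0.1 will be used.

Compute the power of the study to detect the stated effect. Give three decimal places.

Noncentrality parameter: δ = d·√n = 0.38 × √18 = 1.6122
One-sided α = 0.1 → critical value z_{0.1} = 1.282.
Power = Φ(δ − 1.282) = Φ(0.331) = 0.6295.

Power ≈ 0.630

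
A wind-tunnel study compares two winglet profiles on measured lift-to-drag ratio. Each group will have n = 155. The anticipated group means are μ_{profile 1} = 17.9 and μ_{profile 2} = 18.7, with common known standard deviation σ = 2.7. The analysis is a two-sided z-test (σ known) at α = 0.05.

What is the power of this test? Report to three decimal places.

Standardized effect: d = |μ_{profile 1} − μ_{profile 2}| / σ = |17.9 − 18.7| / 2.7 = 0.2963
Noncentrality parameter: δ = d·√(n/2) = 0.2963 × √(155/2) = 2.6084
Two-sided α = 0.05 → critical value z_{0.025} = 1.960.
Power = Φ(δ − 1.960) + Φ(−δ − 1.960) = Φ(0.648) + Φ(-4.568) = 0.7417 + 0.0000 = 0.7417.

Power ≈ 0.742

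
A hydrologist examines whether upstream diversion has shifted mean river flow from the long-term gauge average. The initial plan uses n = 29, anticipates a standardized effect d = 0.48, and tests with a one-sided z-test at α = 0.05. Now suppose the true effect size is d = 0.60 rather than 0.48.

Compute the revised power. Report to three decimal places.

Power ≈ 0.944

With d = 0.60: δ = d·√n = 0.60 × √29 = 3.2311. Critical value z_{0.05} = 1.645.
Revised power = Φ(δ − 1.645) = Φ(1.586) = 0.9437.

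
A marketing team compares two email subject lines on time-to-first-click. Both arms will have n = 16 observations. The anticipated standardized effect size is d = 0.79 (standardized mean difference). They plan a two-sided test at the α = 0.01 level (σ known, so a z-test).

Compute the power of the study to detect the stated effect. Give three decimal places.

Power ≈ 0.366

Noncentrality parameter: δ = d·√(n/2) = 0.79 × √(16/2) = 2.2345
Two-sided α = 0.01 → critical value z_{0.005} = 2.576.
Power = Φ(δ − 2.576) + Φ(−δ − 2.576) = Φ(-0.341) + Φ(-4.810) = 0.3664 + 0.0000 = 0.3664.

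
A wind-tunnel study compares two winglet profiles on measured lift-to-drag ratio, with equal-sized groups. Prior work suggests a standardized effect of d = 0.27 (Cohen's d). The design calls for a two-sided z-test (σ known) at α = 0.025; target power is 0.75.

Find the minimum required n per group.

n = 234 per group

Set Φ(δ − 2.241) = 0.75; then δ − 2.241 = Φ⁻¹(0.75) = 0.674, giving δ = 2.916.
(Ignoring the negligible lower-tail rejection probability gives the usual closed-form inversion.)
δ = d·√(n/2) ⇒ n = 2(δ/d)² = 2 × (2.916 / 0.27)² = 233.26.
Round up to the next whole unit.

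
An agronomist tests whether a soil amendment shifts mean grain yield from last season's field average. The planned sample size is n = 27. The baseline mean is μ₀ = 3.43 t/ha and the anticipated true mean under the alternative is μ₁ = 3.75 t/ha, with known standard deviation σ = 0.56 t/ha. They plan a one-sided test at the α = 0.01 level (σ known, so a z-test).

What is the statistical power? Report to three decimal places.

Standardized effect: d = |μ₁ − μ₀| / σ = |3.75 − 3.43| / 0.56 = 0.5714
Noncentrality parameter: δ = d·√n = 0.5714 × √27 = 2.9692
Critical value for a one-sided test at α = 0.01: z_α = 2.326.
Power = Φ(δ − 2.326) = Φ(0.643) = 0.7398.

Power ≈ 0.740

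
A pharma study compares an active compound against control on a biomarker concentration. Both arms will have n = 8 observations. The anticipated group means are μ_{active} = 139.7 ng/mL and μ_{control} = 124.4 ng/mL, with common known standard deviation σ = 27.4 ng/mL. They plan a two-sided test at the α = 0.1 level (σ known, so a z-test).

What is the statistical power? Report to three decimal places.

Standardized effect: d = |μ_{active} − μ_{control}| / σ = |139.7 − 124.4| / 27.4 = 0.5584
Noncentrality parameter: δ = d·√(n/2) = 0.5584 × √(8/2) = 1.1168
Critical value for a two-sided test at α = 0.1: z_{α/2} = 1.645.
Power = Φ(δ − 1.645) + Φ(−δ − 1.645) = Φ(-0.528) + Φ(-2.762) = 0.2987 + 0.0029 = 0.3016.

Power ≈ 0.302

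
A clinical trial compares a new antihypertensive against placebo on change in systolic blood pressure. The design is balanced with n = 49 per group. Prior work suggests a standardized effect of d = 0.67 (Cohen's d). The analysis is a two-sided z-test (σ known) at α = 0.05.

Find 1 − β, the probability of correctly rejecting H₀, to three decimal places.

Noncentrality parameter: δ = d·√(n/2) = 0.67 × √(49/2) = 3.3163
Two-sided α = 0.05 → critical value z_{0.025} = 1.960.
Power = Φ(δ − 1.960) + Φ(−δ − 1.960) = Φ(1.356) + Φ(-5.276) = 0.9125 + 0.0000 = 0.9125.

Power ≈ 0.913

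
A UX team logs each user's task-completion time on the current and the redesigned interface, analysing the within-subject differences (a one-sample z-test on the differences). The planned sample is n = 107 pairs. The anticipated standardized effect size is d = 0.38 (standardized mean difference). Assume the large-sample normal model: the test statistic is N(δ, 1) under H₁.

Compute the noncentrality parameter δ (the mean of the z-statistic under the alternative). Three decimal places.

δ ≈ 3.931

The noncentrality parameter scales effect size by the design's sample-size factor: δ = d·√n = 0.38 × √107 = 3.9308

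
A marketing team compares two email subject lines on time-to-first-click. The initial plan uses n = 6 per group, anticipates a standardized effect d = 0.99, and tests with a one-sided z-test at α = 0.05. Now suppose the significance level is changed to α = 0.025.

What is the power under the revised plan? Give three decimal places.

δ = d·√(n/2) = 0.99 × √(6/2) = 1.7147 (unchanged). New critical value: z_{0.025} = 1.960.
Revised power = Φ(δ − 1.960) = Φ(-0.245) = 0.4031.

Power ≈ 0.403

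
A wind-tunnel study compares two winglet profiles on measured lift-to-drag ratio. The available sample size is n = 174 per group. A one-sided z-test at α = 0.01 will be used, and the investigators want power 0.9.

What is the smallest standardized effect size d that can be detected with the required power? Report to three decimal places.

d ≈ 0.387

Required noncentrality: δ = z_{0.01} + z_{0.10} = 2.326 + 1.282 = 3.608.
δ = d·√(n/2) ⇒ d = δ/√(n/2) = 3.608/√(174/2) = 0.3868.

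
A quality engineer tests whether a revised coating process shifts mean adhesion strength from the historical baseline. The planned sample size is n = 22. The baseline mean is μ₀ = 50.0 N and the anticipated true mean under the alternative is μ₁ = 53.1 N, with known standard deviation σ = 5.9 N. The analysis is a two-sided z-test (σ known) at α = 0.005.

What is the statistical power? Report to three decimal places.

Standardized effect: d = |μ₁ − μ₀| / σ = |53.1 − 50.0| / 5.9 = 0.5254
Noncentrality parameter: δ = d·√n = 0.5254 × √22 = 2.4645
Two-sided α = 0.005 → critical value z_{0.0025} = 2.807.
Power = Φ(δ − 2.807) + Φ(−δ − 2.807) = Φ(-0.343) + Φ(-5.271) = 0.3660 + 0.0000 = 0.3660.

Power ≈ 0.366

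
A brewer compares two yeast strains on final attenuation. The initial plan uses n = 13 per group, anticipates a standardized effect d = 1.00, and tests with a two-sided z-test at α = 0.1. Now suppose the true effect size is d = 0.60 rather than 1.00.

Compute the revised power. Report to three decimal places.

With d = 0.60: δ = d·√(n/2) = 0.60 × √(13/2) = 1.5297. Critical value z_{0.05} = 1.645.
Revised power = Φ(δ − 1.645) + Φ(−δ − 1.645) = Φ(-0.115) + Φ(-3.175) = 0.4542 + 0.0008 = 0.4549.

Power ≈ 0.455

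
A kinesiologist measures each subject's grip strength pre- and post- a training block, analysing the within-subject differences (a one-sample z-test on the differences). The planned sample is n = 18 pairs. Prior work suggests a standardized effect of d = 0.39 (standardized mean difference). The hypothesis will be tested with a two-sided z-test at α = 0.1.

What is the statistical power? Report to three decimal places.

Power ≈ 0.504

Noncentrality parameter: λ = d·√n = 0.39 × √18 = 1.6546
Two-sided α = 0.1 → critical value z_{0.05} = 1.645.
Power = Φ(λ − 1.645) + Φ(−λ − 1.645) = Φ(0.010) + Φ(-3.299) = 0.5039 + 0.0005 = 0.5044.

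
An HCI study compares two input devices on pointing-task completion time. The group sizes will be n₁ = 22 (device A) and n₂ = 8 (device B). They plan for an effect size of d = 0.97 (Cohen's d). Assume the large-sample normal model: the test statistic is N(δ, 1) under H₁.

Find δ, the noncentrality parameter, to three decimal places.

δ = d / √(1/n₁ + 1/n₂) = 0.97 / √(1/22 + 1/8) = 2.3495

δ ≈ 2.349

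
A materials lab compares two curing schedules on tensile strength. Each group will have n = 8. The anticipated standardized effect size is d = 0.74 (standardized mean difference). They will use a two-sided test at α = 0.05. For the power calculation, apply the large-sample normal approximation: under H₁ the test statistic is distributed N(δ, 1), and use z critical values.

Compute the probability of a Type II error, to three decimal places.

Noncentrality parameter: δ = d·√(n/2) = 0.74 × √(8/2) = 1.4800
Two-sided α = 0.05 → critical value z_{0.025} = 1.960.
Power = Φ(δ − 1.960) + Φ(−δ − 1.960) = Φ(-0.480) + Φ(-3.440) = 0.3156 + 0.0003 = 0.3159.
Type II error: β = 1 − power = 1 − 0.3159 = 0.6841.

β ≈ 0.684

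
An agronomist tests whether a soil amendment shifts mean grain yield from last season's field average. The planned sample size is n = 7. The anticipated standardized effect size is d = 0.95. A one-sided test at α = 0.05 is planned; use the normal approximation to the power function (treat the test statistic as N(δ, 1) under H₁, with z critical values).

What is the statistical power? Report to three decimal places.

Power ≈ 0.807

Noncentrality parameter: δ = d·√n = 0.95 × √7 = 2.5135
Critical value for a one-sided test at α = 0.05: z_α = 1.645.
Power = P(Z > 1.645 − δ) = Φ(0.869) = 0.8075.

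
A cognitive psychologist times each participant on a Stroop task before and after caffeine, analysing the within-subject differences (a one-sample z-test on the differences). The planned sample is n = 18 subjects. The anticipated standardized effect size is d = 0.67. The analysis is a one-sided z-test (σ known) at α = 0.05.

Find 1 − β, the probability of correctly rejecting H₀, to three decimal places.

Noncentrality parameter: δ = d·√n = 0.67 × √18 = 2.8426
One-sided α = 0.05 → critical value z_{0.05} = 1.645.
Power = Φ(δ − 1.645) = Φ(1.198) = 0.8845.

Power ≈ 0.884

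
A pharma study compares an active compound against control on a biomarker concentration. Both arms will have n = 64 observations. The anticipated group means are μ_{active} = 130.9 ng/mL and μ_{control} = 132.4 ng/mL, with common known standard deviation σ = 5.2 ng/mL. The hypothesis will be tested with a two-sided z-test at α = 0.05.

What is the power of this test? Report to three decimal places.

Standardized effect: d = |μ_{active} − μ_{control}| / σ = |130.9 − 132.4| / 5.2 = 0.2885
Noncentrality parameter: δ = d·√(n/2) = 0.2885 × √(64/2) = 1.6318
Two-sided α = 0.05 → critical value z_{0.025} = 1.960.
Power = Φ(δ − 1.960) + Φ(−δ − 1.960) = Φ(-0.328) + Φ(-3.592) = 0.3714 + 0.0002 = 0.3716.

Power ≈ 0.372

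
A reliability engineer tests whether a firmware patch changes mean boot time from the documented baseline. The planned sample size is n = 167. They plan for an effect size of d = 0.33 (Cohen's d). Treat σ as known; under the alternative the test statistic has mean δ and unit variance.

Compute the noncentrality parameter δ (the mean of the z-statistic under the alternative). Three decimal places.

δ ≈ 4.265

δ = d·√n = 0.33 × √167 = 4.2645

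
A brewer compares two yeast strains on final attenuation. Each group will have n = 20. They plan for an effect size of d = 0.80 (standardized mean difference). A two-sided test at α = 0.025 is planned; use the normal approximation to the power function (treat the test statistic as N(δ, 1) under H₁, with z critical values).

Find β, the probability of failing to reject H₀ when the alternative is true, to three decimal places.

β ≈ 0.387

Noncentrality parameter: δ = d·√(n/2) = 0.80 × √(20/2) = 2.5298
Two-sided α = 0.025 → critical value z_{0.0125} = 2.241.
Power = Φ(δ − 2.241) + Φ(−δ − 2.241) = Φ(0.288) + Φ(-4.771) = 0.6135 + 0.0000 = 0.6135.
Type II error: β = 1 − power = 1 − 0.6135 = 0.3865.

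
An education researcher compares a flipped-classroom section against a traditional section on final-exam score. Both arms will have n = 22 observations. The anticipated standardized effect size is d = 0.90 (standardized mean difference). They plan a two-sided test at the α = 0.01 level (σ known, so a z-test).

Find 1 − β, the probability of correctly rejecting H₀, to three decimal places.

Noncentrality parameter: λ = d·√(n/2) = 0.90 × √(22/2) = 2.9850
Two-sided α = 0.01 → critical value z_{0.005} = 2.576.
Power = Φ(λ − 2.576) + Φ(−λ − 2.576) = Φ(0.409) + Φ(-5.561) = 0.6588 + 0.0000 = 0.6588.

Power ≈ 0.659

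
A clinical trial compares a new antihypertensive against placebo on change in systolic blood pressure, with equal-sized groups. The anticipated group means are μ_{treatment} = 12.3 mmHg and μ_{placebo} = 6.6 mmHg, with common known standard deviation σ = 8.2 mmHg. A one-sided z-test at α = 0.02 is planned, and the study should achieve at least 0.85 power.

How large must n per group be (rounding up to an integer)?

n = 40 per group

Standardized effect: d = |μ_{treatment} − μ_{placebo}| / σ = |12.3 − 6.6| / 8.2 = 0.6951
For power 0.85 need Φ(δ − z_{0.02}) = 0.85, so δ = z_{0.02} + z_{0.15} = 2.054 + 1.036 = 3.090.
δ = d·√(n/2) ⇒ n = 2(δ/d)² = 2 × (3.090 / 0.6951)² = 39.53.
Round up to the next whole unit.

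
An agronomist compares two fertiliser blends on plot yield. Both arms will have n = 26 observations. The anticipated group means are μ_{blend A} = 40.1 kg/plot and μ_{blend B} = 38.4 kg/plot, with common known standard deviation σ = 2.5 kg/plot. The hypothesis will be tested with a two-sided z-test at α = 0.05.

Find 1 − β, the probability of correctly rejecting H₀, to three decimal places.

Standardized effect: d = |μ_{blend A} − μ_{blend B}| / σ = |40.1 − 38.4| / 2.5 = 0.6800
Noncentrality parameter: δ = d·√(n/2) = 0.6800 × √(26/2) = 2.4518
Two-sided α = 0.05 → critical value z_{0.025} = 1.960.
Power = Φ(δ − 1.960) + Φ(−δ − 1.960) = Φ(0.492) + Φ(-4.412) = 0.6886 + 0.0000 = 0.6886.

Power ≈ 0.689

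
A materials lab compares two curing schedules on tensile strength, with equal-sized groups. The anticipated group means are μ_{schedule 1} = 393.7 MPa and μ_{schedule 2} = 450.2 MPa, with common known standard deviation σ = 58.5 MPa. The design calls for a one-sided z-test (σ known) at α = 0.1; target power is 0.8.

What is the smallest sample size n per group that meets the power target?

Standardized effect: d = |μ_{schedule 1} − μ_{schedule 2}| / σ = |393.7 − 450.2| / 58.5 = 0.9658
For power 0.8 need Φ(δ − z_{0.1}) = 0.8, so δ = z_{0.1} + z_{0.20} = 1.282 + 0.842 = 2.123.
δ = d·√(n/2) ⇒ n = 2(δ/d)² = 2 × (2.123 / 0.9658)² = 9.67.
Round up to the next whole unit.

n = 10 per group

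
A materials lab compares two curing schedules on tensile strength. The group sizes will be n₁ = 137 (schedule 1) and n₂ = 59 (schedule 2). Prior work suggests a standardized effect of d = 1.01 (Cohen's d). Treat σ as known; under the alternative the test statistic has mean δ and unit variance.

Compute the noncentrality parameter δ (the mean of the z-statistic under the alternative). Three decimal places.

The noncentrality parameter scales effect size by the design's sample-size factor: δ = d / √(1/n₁ + 1/n₂) = 1.01 / √(1/137 + 1/59) = 6.4860

δ ≈ 6.486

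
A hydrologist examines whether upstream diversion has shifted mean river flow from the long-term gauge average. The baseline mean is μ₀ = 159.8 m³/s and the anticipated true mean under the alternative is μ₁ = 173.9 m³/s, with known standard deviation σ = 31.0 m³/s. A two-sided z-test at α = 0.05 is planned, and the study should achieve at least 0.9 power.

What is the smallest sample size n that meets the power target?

Standardized effect: d = |μ₁ − μ₀| / σ = |173.9 − 159.8| / 31.0 = 0.4548
For power 0.9 need Φ(δ − z_{0.025}) = 0.9, so δ = z_{0.025} + z_{0.10} = 1.960 + 1.282 = 3.242.
(The Φ(−δ − z_{α/2}) term is vanishingly small for δ > 0 and is dropped in the standard sample-size formula.)
δ = d·√n ⇒ n = (δ/d)² = (3.242 / 0.4548)² = 50.79.
Round up to the next whole unit.

n = 51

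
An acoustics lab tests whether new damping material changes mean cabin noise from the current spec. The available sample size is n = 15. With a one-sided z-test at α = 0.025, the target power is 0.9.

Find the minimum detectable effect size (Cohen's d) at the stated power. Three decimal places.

Required noncentrality: δ = z_{0.025} + z_{0.10} = 1.960 + 1.282 = 3.242.
δ = d·√n ⇒ d = δ/√n = 3.242/√15 = 0.8370.

d ≈ 0.837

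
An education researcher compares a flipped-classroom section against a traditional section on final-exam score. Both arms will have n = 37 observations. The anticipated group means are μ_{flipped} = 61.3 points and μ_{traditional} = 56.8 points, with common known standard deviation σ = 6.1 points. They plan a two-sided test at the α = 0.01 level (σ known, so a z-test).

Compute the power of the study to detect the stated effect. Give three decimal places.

Standardized effect: d = |μ_{flipped} − μ_{traditional}| / σ = |61.3 − 56.8| / 6.1 = 0.7377
Noncentrality parameter: δ = d·√(n/2) = 0.7377 × √(37/2) = 3.1730
Critical value for a two-sided test at α = 0.01: z_{α/2} = 2.576.
Power = Φ(δ − 2.576) + Φ(−δ − 2.576) = Φ(0.597) + Φ(-5.749) = 0.7248 + 0.0000 = 0.7248.

Power ≈ 0.725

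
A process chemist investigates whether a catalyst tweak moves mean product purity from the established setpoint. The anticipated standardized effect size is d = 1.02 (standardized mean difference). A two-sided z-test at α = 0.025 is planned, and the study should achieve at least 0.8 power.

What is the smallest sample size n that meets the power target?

n = 10

Set Φ(δ − 2.241) = 0.8; then δ − 2.241 = Φ⁻¹(0.8) = 0.842, giving δ = 3.083.
(Ignoring the negligible lower-tail rejection probability gives the usual closed-form inversion.)
δ = d·√n ⇒ n = (δ/d)² = (3.083 / 1.02)² = 9.14.
Round up to the next whole unit.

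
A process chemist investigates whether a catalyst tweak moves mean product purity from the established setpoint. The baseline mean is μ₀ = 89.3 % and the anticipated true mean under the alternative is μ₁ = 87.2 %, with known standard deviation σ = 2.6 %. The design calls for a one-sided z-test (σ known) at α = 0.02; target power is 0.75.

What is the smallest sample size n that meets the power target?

n = 12

Standardized effect: d = |μ₁ − μ₀| / σ = |87.2 − 89.3| / 2.6 = 0.8077
Set Φ(δ − 2.054) = 0.75; then δ − 2.054 = Φ⁻¹(0.75) = 0.674, giving δ = 2.728.
δ = d·√n ⇒ n = (δ/d)² = (2.728 / 0.8077)² = 11.41.
Rounding up, n = 12.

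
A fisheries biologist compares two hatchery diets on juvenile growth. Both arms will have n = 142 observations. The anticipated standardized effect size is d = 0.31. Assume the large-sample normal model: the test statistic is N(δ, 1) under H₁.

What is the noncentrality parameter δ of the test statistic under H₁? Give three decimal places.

δ = d·√(n/2) = 0.31 × √(142/2) = 2.6121

δ ≈ 2.612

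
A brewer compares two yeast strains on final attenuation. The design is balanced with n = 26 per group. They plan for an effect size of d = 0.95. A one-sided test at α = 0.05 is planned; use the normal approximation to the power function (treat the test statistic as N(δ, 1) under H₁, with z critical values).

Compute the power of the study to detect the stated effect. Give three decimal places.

Noncentrality parameter: δ = d·√(n/2) = 0.95 × √(26/2) = 3.4253
Critical value for a one-sided test at α = 0.05: z_α = 1.645.
Power = P(Z > 1.645 − δ) = Φ(1.780) = 0.9625.

Power ≈ 0.962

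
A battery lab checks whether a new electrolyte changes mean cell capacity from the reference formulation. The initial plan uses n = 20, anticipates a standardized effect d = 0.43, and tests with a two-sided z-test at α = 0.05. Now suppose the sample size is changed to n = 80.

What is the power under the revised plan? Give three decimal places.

Power ≈ 0.970

With n = 80: δ = d·√n = 0.43 × √80 = 3.8460. Critical value z_{0.025} = 1.960.
Revised power = Φ(δ − 1.960) + Φ(−δ − 1.960) = Φ(1.886) + Φ(-5.806) = 0.9704 + 0.0000 = 0.9704.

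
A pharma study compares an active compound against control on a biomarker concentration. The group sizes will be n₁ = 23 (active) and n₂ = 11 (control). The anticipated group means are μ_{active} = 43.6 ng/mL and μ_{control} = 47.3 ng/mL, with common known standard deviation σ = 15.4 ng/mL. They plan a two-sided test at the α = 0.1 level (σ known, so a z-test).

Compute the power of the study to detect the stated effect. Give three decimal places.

Power ≈ 0.172

Standardized effect: d = |μ_{active} − μ_{control}| / σ = |43.6 − 47.3| / 15.4 = 0.2403
Noncentrality parameter: δ = d / √(1/n₁ + 1/n₂) = 0.2403 / √(1/23 + 1/11) = 0.6554
Critical value for a two-sided test at α = 0.1: z_{α/2} = 1.645.
Power = Φ(δ − 1.645) + Φ(−δ − 1.645) = Φ(-0.989) + Φ(-2.300) = 0.1612 + 0.0107 = 0.1719.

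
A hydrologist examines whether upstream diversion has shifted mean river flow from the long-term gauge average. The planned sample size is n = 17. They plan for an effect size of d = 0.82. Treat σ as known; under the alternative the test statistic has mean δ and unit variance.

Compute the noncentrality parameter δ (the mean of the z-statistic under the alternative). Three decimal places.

δ ≈ 3.381

The noncentrality parameter scales effect size by the design's sample-size factor: δ = d·√n = 0.82 × √17 = 3.3809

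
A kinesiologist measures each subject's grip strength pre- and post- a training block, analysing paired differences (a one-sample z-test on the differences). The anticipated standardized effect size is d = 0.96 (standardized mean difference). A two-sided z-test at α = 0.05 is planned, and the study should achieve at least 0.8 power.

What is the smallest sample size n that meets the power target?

n = 9

Set Φ(δ − 1.960) = 0.8; then δ − 1.960 = Φ⁻¹(0.8) = 0.842, giving δ = 2.802.
(Ignoring the negligible lower-tail rejection probability gives the usual closed-form inversion.)
δ = d·√n ⇒ n = (δ/d)² = (2.802 / 0.96)² = 8.52.
Round up to the next whole unit.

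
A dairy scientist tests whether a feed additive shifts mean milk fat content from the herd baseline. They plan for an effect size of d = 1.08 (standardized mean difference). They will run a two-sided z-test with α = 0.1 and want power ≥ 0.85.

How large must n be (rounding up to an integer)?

For power 0.85 need Φ(δ − z_{0.05}) = 0.85, so δ = z_{0.05} + z_{0.15} = 1.645 + 1.036 = 2.681.
(For δ > 0 the lower-tail rejection region contributes negligibly to power, so the one-term inversion is standard.)
δ = d·√n ⇒ n = (δ/d)² = (2.681 / 1.08)² = 6.16.
Rounding up, n = 7.

n = 7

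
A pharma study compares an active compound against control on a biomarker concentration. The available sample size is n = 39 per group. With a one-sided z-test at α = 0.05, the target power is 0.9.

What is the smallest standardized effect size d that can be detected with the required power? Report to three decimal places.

Need Φ(δ − 1.645) = 0.9, so δ = 1.645 + 1.282 = 2.926.
δ = d·√(n/2) ⇒ d = δ/√(n/2) = 2.926/√(39/2) = 0.6627.

d ≈ 0.663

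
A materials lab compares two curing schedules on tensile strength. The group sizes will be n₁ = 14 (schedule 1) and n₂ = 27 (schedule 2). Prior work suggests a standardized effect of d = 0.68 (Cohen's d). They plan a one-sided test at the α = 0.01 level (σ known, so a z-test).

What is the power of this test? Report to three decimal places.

Noncentrality parameter: δ = d / √(1/n₁ + 1/n₂) = 0.68 / √(1/14 + 1/27) = 2.0647
One-sided α = 0.01 → critical value z_{0.01} = 2.326.
Power = P(Z > 2.326 − δ) = Φ(-0.262) = 0.3968.

Power ≈ 0.397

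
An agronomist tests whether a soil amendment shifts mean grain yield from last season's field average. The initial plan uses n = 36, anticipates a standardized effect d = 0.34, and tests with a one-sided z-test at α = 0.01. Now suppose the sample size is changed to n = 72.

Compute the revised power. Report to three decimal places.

Power ≈ 0.712

With n = 72: δ = d·√n = 0.34 × √72 = 2.8850. Critical value z_{0.01} = 2.326.
Revised power = Φ(δ − 2.326) = Φ(0.559) = 0.7118.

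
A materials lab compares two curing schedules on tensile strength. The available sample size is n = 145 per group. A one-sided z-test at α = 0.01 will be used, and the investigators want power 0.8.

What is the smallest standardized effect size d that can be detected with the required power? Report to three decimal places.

d ≈ 0.372

Need Φ(δ − 2.326) = 0.8, so δ = 2.326 + 0.842 = 3.168.
δ = d·√(n/2) ⇒ d = δ/√(n/2) = 3.168/√(145/2) = 0.3721.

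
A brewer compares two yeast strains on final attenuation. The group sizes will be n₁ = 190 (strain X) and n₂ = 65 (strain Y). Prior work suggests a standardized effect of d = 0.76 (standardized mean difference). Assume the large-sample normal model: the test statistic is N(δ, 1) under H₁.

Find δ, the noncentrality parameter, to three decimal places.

The noncentrality parameter scales effect size by the design's sample-size factor: δ = d / √(1/n₁ + 1/n₂) = 0.76 / √(1/190 + 1/65) = 5.2890

δ ≈ 5.289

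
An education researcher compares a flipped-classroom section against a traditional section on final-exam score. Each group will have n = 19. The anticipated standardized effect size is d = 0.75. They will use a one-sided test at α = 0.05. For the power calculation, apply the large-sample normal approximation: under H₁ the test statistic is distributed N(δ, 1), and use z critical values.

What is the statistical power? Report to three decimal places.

Power ≈ 0.748

Noncentrality parameter: δ = d·√(n/2) = 0.75 × √(19/2) = 2.3117
One-sided α = 0.05 → critical value z_{0.05} = 1.645.
Power = Φ(δ − 1.645) = Φ(0.667) = 0.7476.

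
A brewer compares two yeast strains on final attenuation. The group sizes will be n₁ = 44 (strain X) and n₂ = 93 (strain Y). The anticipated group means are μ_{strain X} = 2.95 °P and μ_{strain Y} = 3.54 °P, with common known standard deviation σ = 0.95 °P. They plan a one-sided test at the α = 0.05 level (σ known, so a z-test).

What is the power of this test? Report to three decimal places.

Standardized effect: d = |μ_{strain X} − μ_{strain Y}| / σ = |2.95 − 3.54| / 0.95 = 0.6211
Noncentrality parameter: δ = d / √(1/n₁ + 1/n₂) = 0.6211 / √(1/44 + 1/93) = 3.3942
Critical value for a one-sided test at α = 0.05: z_α = 1.645.
Power = P(Z > 1.645 − δ) = Φ(1.749) = 0.9599.

Power ≈ 0.960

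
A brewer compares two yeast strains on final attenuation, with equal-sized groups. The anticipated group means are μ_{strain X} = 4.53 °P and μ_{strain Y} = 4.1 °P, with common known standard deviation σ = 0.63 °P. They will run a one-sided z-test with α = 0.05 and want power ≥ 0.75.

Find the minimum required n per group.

Standardized effect: d = |μ_{strain X} − μ_{strain Y}| / σ = |4.53 − 4.1| / 0.63 = 0.6825
Set Φ(δ − 1.645) = 0.75; then δ − 1.645 = Φ⁻¹(0.75) = 0.674, giving δ = 2.319.
δ = d·√(n/2) ⇒ n = 2(δ/d)² = 2 × (2.319 / 0.6825)² = 23.09.
Rounding up, n = 24 per group.

n = 24 per group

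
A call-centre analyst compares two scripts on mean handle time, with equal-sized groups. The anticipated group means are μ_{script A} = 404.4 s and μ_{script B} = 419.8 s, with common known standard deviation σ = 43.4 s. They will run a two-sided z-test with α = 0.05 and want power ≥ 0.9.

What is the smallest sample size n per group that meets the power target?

n = 167 per group

Standardized effect: d = |μ_{script A} − μ_{script B}| / σ = |404.4 − 419.8| / 43.4 = 0.3548
Set Φ(δ − 1.960) = 0.9; then δ − 1.960 = Φ⁻¹(0.9) = 1.282, giving δ = 3.242.
(Ignoring the negligible lower-tail rejection probability gives the usual closed-form inversion.)
δ = d·√(n/2) ⇒ n = 2(δ/d)² = 2 × (3.242 / 0.3548)² = 166.90.
Round up to the next whole unit.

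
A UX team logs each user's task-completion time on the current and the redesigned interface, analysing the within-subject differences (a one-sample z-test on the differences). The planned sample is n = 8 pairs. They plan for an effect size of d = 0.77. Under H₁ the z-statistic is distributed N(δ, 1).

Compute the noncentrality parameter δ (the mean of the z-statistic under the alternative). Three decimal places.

δ ≈ 2.178

The noncentrality parameter scales effect size by the design's sample-size factor: δ = d·√n = 0.77 × √8 = 2.1779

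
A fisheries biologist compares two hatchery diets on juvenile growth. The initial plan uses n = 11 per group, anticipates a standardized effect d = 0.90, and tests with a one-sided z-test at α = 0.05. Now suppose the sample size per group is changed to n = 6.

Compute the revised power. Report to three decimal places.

With n = 6 per group: δ = d·√(n/2) = 0.90 × √(6/2) = 1.5588. Critical value z_{0.05} = 1.645.
Revised power = Φ(δ − 1.645) = Φ(-0.086) = 0.4657.

Power ≈ 0.466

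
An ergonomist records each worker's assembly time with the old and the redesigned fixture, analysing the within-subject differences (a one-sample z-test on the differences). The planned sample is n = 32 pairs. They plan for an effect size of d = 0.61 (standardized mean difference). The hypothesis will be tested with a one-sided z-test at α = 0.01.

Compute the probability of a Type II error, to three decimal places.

β ≈ 0.130

Noncentrality parameter: λ = d·√n = 0.61 × √32 = 3.4507
Critical value for a one-sided test at α = 0.01: z_α = 2.326.
Power = Φ(λ − 2.326) = Φ(1.124) = 0.8696.
Type II error: β = 1 − power = 1 − 0.8696 = 0.1304.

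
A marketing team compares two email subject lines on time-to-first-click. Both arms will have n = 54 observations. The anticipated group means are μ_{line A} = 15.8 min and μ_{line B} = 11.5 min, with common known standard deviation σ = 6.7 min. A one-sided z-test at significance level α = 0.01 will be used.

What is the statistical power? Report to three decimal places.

Power ≈ 0.843

Standardized effect: d = |μ_{line A} − μ_{line B}| / σ = |15.8 − 11.5| / 6.7 = 0.6418
Noncentrality parameter: δ = d·√(n/2) = 0.6418 × √(54/2) = 3.3348
One-sided α = 0.01 → critical value z_{0.01} = 2.326.
Power = Φ(δ − 2.326) = Φ(1.008) = 0.8434.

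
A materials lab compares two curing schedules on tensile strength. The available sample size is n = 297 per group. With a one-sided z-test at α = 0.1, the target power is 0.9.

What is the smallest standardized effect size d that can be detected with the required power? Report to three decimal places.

Need Φ(δ − 1.282) = 0.9, so δ = 1.282 + 1.282 = 2.563.
δ = d·√(n/2) ⇒ d = δ/√(n/2) = 2.563/√(297/2) = 0.2103.

d ≈ 0.210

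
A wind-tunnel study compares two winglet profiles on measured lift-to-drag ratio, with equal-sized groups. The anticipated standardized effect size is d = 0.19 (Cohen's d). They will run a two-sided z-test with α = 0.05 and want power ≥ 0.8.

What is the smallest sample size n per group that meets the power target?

n = 435 per group

For power 0.8 need Φ(δ − z_{0.025}) = 0.8, so δ = z_{0.025} + z_{0.20} = 1.960 + 0.842 = 2.802.
(For δ > 0 the lower-tail rejection region contributes negligibly to power, so the one-term inversion is standard.)
δ = d·√(n/2) ⇒ n = 2(δ/d)² = 2 × (2.802 / 0.19)² = 434.84.
Rounding up, n = 435 per group.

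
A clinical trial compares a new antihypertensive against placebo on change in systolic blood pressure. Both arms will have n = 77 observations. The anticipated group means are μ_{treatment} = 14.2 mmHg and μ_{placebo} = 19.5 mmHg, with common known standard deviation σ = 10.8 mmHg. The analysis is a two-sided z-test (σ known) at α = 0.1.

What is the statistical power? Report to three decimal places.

Standardized effect: d = |μ_{treatment} − μ_{placebo}| / σ = |14.2 − 19.5| / 10.8 = 0.4907
Noncentrality parameter: δ = d·√(n/2) = 0.4907 × √(77/2) = 3.0450
Two-sided α = 0.1 → critical value z_{0.05} = 1.645.
Power = Φ(δ − 1.645) + Φ(−δ − 1.645) = Φ(1.400) + Φ(-4.690) = 0.9193 + 0.0000 = 0.9193.

Power ≈ 0.919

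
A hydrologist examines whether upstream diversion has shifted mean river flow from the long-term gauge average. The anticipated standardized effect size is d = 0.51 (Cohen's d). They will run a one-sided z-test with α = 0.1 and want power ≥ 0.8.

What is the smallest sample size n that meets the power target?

Set Φ(δ − 1.282) = 0.8; then δ − 1.282 = Φ⁻¹(0.8) = 0.842, giving δ = 2.123.
δ = d·√n ⇒ n = (δ/d)² = (2.123 / 0.51)² = 17.33.
Rounding up, n = 18.

n = 18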